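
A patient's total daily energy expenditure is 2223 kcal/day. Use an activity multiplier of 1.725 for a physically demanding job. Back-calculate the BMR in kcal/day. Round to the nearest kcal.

1289 kcal/day

BMR = TEE ÷ activity factor = 2223 ÷ 1.725 = 1288.6957 kcal/day.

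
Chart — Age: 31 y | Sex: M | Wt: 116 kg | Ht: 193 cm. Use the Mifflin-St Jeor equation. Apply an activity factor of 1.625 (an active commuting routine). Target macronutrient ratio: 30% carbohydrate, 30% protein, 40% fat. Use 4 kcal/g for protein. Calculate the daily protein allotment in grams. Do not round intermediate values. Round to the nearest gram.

270 g/day

Mifflin-St Jeor (male): BMR = 10(116) + 6.25(193) − 5(31) + 5 = 1160 + 1206.25 − 155 + 5 = 2216.25 kcal/day.
TEE = 2216.25 × 1.625 = 3601.4063 kcal/day.
Protein energy = 30% × 3601.4063 = 1080.4219 kcal.
Protein = 1080.4219 ÷ 4 kcal/g = 270.1055 g.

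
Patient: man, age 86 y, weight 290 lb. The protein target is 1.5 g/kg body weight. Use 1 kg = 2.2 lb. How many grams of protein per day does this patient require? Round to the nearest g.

198 g/day

Weight in kg = 290 ÷ 2.2 = 131.8182 kg.
Protein = 1.5 g/kg × 131.8182 kg = 197.7273 g/day.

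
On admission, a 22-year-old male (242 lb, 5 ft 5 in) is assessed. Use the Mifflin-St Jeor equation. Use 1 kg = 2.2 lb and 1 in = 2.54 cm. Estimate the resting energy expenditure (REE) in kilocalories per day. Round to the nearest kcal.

2027 kilocalories per day

Convert to metric: weight = 242 ÷ 2.2 = 110 kg; height = (5×12 + 5) × 2.54 = 65 × 2.54 = 165.1 cm.
Mifflin-St Jeor (male): BMR = 10(110) + 6.25(165.1) − 5(22) + 5 = 1100 + 1031.875 − 110 + 5 = 2026.875 kcal/day.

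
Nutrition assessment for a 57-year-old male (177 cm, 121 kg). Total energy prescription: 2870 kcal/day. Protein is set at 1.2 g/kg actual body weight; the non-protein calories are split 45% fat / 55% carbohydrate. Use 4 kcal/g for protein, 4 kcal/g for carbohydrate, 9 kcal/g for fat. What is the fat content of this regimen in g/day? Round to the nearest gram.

Protein = 1.2 × 121 = 145.2 g → 145.2 × 4 = 580.8 kcal.
Non-protein calories = 2870 − 580.8 = 2289.2 kcal.
Fat: 45% × 2289.2 = 1030.14 kcal; carbohydrate: 1259.06 kcal.
Fat: 1030.14 kcal ÷ 9 kcal/g = 114.46 g.

114 g/day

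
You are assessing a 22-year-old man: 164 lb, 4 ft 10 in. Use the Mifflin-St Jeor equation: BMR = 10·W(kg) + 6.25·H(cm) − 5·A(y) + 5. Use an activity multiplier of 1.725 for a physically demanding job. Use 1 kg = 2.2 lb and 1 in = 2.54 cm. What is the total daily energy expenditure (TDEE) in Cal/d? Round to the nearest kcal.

2693 Cal/d

Convert to metric: weight = 164 ÷ 2.2 = 74.5455 kg; height = (4×12 + 10) × 2.54 = 58 × 2.54 = 147.32 cm.
Mifflin-St Jeor (male): BMR = 10(74.5455) + 6.25(147.32) − 5(22) + 5 = 745.4545 + 920.75 − 110 + 5 = 1561.2045 kcal/day.
TEE = BMR × activity factor = 1561.2045 × 1.725 = 2693.0778 kcal/day.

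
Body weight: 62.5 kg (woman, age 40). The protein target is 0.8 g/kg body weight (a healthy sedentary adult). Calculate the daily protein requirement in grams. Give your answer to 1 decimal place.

Protein = 0.8 g/kg × 62.5 kg = 50 g/day.

50.0 g/day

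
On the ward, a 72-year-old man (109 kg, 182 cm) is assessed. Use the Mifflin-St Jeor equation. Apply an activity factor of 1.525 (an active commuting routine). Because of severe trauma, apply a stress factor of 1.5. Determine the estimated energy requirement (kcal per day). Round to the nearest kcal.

Mifflin-St Jeor (male): BMR = 10(109) + 6.25(182) − 5(72) + 5 = 1090 + 1137.5 − 360 + 5 = 1872.5 kcal/day.
TEE = BMR × activity factor = 1872.5 × 1.525 = 2855.5625 kcal/day.
Apply stress factor: 2855.5625 × 1.5 = 4283.3438 kcal/day.

4283 kcal per day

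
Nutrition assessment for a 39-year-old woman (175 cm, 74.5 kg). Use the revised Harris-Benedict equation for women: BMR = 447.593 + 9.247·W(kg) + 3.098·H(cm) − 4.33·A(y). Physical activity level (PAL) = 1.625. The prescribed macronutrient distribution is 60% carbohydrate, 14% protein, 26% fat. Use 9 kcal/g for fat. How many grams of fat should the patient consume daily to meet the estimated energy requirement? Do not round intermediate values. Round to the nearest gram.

71 g/day

Harris-Benedict: BMR = 447.593 + 9.247(74.5) + 3.098(175) − 4.33(39) = 1509.7745 kcal/day.
TEE = 1509.7745 × 1.625 = 2453.3836 kcal/day.
Fat energy = 26% × 2453.3836 = 637.8797 kcal.
Fat = 637.8797 ÷ 9 kcal/g = 70.8755 g.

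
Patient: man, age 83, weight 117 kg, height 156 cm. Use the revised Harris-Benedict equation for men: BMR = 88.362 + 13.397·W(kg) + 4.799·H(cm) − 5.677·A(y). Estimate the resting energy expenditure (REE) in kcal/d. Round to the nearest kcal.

Harris-Benedict: BMR = 88.362 + 13.397(117) + 4.799(156) − 5.677(83) = 1933.264 kcal/day.

1933 kcal/d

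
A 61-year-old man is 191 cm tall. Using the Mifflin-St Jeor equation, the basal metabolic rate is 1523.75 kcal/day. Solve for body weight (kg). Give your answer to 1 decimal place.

1523.75 = 10·W + 6.25(191) − 5(61) + 5
10·W = 1523.75 − 893.75 = 630, so W = 63 kg.

63.0 kg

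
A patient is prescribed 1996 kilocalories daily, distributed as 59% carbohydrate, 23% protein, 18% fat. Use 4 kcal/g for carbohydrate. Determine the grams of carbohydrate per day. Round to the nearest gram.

Carbohydrate energy = 59% × 1996 = 1177.64 kcal.
At 4 kcal/g: 1177.64 ÷ 4 = 294.41 g.

294 g/day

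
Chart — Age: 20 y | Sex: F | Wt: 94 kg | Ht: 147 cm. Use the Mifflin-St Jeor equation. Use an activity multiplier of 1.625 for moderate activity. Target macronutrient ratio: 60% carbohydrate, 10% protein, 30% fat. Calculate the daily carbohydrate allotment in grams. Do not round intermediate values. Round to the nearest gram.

Mifflin-St Jeor (female): BMR = 10(94) + 6.25(147) − 5(20) − 161 = 940 + 918.75 − 100 − 161 = 1597.75 kcal/day.
TEE = 1597.75 × 1.625 = 2596.3438 kcal/day.
Carbohydrate energy = 60% × 2596.3438 = 1557.8063 kcal.
Carbohydrate = 1557.8063 ÷ 4 kcal/g = 389.4516 g.

389 g/day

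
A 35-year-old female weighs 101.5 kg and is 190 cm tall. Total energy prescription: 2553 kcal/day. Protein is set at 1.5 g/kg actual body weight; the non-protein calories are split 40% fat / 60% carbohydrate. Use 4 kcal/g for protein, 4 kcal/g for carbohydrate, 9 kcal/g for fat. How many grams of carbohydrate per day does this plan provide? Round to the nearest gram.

Protein = 1.5 × 101.5 = 152.25 g → 152.25 × 4 = 609 kcal.
Non-protein calories = 2553 − 609 = 1944 kcal.
Fat: 40% × 1944 = 777.6 kcal; carbohydrate: 1166.4 kcal.
Carbohydrate: 1166.4 kcal ÷ 4 kcal/g = 291.6 g.

292 g/day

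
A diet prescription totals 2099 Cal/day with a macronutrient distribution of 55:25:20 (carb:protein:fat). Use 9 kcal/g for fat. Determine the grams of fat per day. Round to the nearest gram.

Fat energy = 20% × 2099 = 419.8 kcal.
At 9 kcal/g: 419.8 ÷ 9 = 46.6444 g.

47 g/day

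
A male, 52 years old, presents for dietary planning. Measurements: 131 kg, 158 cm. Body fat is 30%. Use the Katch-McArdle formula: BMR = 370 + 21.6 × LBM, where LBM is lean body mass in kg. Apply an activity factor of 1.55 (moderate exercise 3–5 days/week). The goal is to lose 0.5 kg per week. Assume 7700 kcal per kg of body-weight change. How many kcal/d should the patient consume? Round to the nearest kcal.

3094 kcal/d

LBM = 131 × (1 − 0.3) = 91.7 kg. Katch-McArdle: BMR = 370 + 21.6 × 91.7 = 2350.72 kcal/day.
TEE = 2350.72 × 1.55 = 3643.616 kcal/day.
Required daily deficit = 0.5 × 7700 ÷ 7 = 550 kcal/day.
Target intake = 3643.616 − 550 = 3093.616 kcal/day.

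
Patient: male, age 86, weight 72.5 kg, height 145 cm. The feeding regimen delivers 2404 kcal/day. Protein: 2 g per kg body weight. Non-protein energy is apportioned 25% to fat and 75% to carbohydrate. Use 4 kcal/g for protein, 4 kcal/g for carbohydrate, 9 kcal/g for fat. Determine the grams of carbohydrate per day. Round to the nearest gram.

Protein = 2 × 72.5 = 145 g → 145 × 4 = 580 kcal.
Non-protein calories = 2404 − 580 = 1824 kcal.
Fat: 25% × 1824 = 456 kcal; carbohydrate: 1368 kcal.
Carbohydrate: 1368 kcal ÷ 4 kcal/g = 342 g.

342 g/day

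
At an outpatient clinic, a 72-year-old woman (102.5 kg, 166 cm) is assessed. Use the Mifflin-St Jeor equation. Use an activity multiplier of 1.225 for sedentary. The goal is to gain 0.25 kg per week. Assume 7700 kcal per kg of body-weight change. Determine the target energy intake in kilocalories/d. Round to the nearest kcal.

2163 kilocalories/d

Mifflin-St Jeor (female): BMR = 10(102.5) + 6.25(166) − 5(72) − 161 = 1025 + 1037.5 − 360 − 161 = 1541.5 kcal/day.
TEE = 1541.5 × 1.225 = 1888.3375 kcal/day.
Required daily surplus = 0.25 × 7700 ÷ 7 = 275 kcal/day.
Target intake = 1888.3375 + 275 = 2163.3375 kcal/day.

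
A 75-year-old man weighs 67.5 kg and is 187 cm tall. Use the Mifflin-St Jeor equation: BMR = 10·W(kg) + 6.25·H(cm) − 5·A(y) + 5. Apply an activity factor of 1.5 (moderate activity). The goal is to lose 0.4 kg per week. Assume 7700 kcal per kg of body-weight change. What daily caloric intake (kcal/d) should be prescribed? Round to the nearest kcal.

Mifflin-St Jeor (male): BMR = 10(67.5) + 6.25(187) − 5(75) + 5 = 675 + 1168.75 − 375 + 5 = 1473.75 kcal/day.
TEE = 1473.75 × 1.5 = 2210.625 kcal/day.
Required daily deficit = 0.4 × 7700 ÷ 7 = 440 kcal/day.
Target intake = 2210.625 − 440 = 1770.625 kcal/day.

1771 kcal/d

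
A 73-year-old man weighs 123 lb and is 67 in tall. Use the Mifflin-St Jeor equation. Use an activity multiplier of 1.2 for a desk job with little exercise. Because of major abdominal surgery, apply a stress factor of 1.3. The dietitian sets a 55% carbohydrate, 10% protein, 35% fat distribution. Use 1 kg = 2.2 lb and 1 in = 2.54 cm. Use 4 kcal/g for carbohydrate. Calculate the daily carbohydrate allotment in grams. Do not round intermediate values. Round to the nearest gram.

271 g/day

Convert to metric: weight = 123 ÷ 2.2 = 55.9091 kg; height = 67 × 2.54 = 170.18 cm.
Mifflin-St Jeor (male): BMR = 10(55.9091) + 6.25(170.18) − 5(73) + 5 = 559.0909 + 1063.625 − 365 + 5 = 1262.7159 kcal/day.
TEE = 1262.7159 × 1.2 = 1515.2591 kcal/day.
With stress factor 1.3: 1515.2591 × 1.3 = 1969.8368 kcal/day.
Carbohydrate energy = 55% × 1969.8368 = 1083.4103 kcal.
Carbohydrate = 1083.4103 ÷ 4 kcal/g = 270.8526 g.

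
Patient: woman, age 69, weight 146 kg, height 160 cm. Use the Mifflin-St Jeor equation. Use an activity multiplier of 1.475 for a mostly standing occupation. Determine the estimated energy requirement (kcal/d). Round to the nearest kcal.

2882 kcal/d

Mifflin-St Jeor (female): BMR = 10(146) + 6.25(160) − 5(69) − 161 = 1460 + 1000 − 345 − 161 = 1954 kcal/day.
TEE = BMR × activity factor = 1954 × 1.475 = 2882.15 kcal/day.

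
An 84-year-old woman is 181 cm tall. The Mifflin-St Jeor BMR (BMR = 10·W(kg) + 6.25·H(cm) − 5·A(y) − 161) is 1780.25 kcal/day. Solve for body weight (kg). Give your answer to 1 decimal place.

1780.25 = 10·W + 6.25(181) − 5(84) − 161
10·W = 1780.25 − 550.25 = 1230, so W = 123 kg.

123.0 kg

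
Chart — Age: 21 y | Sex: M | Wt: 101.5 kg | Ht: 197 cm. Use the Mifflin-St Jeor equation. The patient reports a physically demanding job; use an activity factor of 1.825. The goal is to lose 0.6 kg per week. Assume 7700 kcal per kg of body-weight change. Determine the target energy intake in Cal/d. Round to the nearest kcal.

3257 Cal/d

Mifflin-St Jeor (male): BMR = 10(101.5) + 6.25(197) − 5(21) + 5 = 1015 + 1231.25 − 105 + 5 = 2146.25 kcal/day.
TEE = 2146.25 × 1.825 = 3916.9063 kcal/day.
Required daily deficit = 0.6 × 7700 ÷ 7 = 660 kcal/day.
Target intake = 3916.9063 − 660 = 3256.9063 kcal/day.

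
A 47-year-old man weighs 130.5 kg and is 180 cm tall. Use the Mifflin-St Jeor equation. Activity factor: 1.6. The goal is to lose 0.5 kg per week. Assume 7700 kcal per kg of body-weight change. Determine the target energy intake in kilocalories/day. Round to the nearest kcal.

Mifflin-St Jeor (male): BMR = 10(130.5) + 6.25(180) − 5(47) + 5 = 1305 + 1125 − 235 + 5 = 2200 kcal/day.
TEE = 2200 × 1.6 = 3520 kcal/day.
Required daily deficit = 0.5 × 7700 ÷ 7 = 550 kcal/day.
Target intake = 3520 − 550 = 2970 kcal/day.

2970 kilocalories/day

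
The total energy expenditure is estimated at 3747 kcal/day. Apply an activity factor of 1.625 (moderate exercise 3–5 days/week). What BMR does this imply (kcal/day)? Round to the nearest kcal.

2306 kcal/day

BMR = TEE ÷ activity factor = 3747 ÷ 1.625 = 2305.8462 kcal/day.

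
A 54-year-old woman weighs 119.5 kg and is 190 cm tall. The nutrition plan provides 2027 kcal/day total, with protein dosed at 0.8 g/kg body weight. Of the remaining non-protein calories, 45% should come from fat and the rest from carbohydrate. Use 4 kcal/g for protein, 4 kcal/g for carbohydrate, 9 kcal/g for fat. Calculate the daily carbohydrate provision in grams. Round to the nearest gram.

226 g/day

Protein = 0.8 × 119.5 = 95.6 g → 95.6 × 4 = 382.4 kcal.
Non-protein calories = 2027 − 382.4 = 1644.6 kcal.
Fat: 45% × 1644.6 = 740.07 kcal; carbohydrate: 904.53 kcal.
Carbohydrate: 904.53 kcal ÷ 4 kcal/g = 226.1325 g.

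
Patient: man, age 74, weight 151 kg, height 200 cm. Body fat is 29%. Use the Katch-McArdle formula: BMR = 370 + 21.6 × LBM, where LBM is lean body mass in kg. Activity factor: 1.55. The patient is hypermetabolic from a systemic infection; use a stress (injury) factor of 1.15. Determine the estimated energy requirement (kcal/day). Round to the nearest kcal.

4787 kcal/day

LBM = 151 × (1 − 0.29) = 107.21 kg. Katch-McArdle: BMR = 370 + 21.6 × 107.21 = 2685.736 kcal/day.
TEE = BMR × activity factor = 2685.736 × 1.55 = 4162.8908 kcal/day.
Apply stress factor: 4162.8908 × 1.15 = 4787.3244 kcal/day.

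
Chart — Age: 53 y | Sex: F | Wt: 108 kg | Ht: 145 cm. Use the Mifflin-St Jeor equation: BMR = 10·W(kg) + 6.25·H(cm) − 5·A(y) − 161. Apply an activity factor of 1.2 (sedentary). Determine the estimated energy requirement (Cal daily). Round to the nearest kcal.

Mifflin-St Jeor (female): BMR = 10(108) + 6.25(145) − 5(53) − 161 = 1080 + 906.25 − 265 − 161 = 1560.25 kcal/day.
TEE = BMR × activity factor = 1560.25 × 1.2 = 1872.3 kcal/day.

1872 Cal daily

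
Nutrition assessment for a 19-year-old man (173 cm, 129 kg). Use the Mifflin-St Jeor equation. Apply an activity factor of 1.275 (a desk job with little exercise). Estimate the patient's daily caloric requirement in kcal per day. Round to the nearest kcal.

2909 kcal per day

Mifflin-St Jeor (male): BMR = 10(129) + 6.25(173) − 5(19) + 5 = 1290 + 1081.25 − 95 + 5 = 2281.25 kcal/day.
TEE = BMR × activity factor = 2281.25 × 1.275 = 2908.5938 kcal/day.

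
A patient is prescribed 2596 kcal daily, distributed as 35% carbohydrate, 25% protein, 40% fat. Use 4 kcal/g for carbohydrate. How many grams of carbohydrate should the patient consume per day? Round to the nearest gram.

Carbohydrate energy = 35% × 2596 = 908.6 kcal.
At 4 kcal/g: 908.6 ÷ 4 = 227.15 g.

227 g/day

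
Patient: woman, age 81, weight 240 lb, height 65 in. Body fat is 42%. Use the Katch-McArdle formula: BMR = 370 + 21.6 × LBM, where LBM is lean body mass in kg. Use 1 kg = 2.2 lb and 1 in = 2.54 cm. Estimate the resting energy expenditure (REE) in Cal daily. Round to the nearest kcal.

Convert to metric: weight = 240 ÷ 2.2 = 109.0909 kg; height = 65 × 2.54 = 165.1 cm.
LBM = 109.0909 × (1 − 0.42) = 63.2727 kg. Katch-McArdle: BMR = 370 + 21.6 × 63.2727 = 1736.6909 kcal/day.

1737 Cal daily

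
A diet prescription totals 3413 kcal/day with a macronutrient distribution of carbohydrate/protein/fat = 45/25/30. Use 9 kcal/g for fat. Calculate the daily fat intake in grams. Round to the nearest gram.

Fat energy = 30% × 3413 = 1023.9 kcal.
At 9 kcal/g: 1023.9 ÷ 9 = 113.7667 g.

114 g/day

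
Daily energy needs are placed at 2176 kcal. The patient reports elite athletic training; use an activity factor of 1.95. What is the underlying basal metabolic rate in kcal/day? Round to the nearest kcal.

BMR = TEE ÷ activity factor = 2176 ÷ 1.95 = 1115.8974 kcal/day.

1116 kcal/day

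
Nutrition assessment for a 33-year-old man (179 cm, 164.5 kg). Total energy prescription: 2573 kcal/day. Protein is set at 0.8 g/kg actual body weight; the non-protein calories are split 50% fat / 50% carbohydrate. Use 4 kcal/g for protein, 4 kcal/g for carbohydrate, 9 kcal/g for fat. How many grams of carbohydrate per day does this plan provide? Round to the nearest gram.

256 g/day

Protein = 0.8 × 164.5 = 131.6 g → 131.6 × 4 = 526.4 kcal.
Non-protein calories = 2573 − 526.4 = 2046.6 kcal.
Fat: 50% × 2046.6 = 1023.3 kcal; carbohydrate: 1023.3 kcal.
Carbohydrate: 1023.3 kcal ÷ 4 kcal/g = 255.825 g.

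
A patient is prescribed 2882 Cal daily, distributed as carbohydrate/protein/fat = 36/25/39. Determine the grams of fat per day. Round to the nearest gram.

Fat energy = 39% × 2882 = 1123.98 kcal.
At 9 kcal/g: 1123.98 ÷ 9 = 124.8867 g.

125 g/day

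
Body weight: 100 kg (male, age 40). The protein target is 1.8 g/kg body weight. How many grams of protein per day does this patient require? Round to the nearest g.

Protein = 1.8 g/kg × 100 kg = 180 g/day.

180 g/day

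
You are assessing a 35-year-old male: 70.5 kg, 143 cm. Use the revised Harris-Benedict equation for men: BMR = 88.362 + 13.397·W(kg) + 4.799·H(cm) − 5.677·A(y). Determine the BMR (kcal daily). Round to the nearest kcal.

1520 kcal daily

Harris-Benedict: BMR = 88.362 + 13.397(70.5) + 4.799(143) − 5.677(35) = 1520.4125 kcal/day.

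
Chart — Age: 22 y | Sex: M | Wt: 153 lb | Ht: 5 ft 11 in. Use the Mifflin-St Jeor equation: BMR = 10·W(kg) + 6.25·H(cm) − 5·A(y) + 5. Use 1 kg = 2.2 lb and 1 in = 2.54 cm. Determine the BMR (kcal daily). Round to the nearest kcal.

1718 kcal daily

Convert to metric: weight = 153 ÷ 2.2 = 69.5455 kg; height = (5×12 + 11) × 2.54 = 71 × 2.54 = 180.34 cm.
Mifflin-St Jeor (male): BMR = 10(69.5455) + 6.25(180.34) − 5(22) + 5 = 695.4545 + 1127.125 − 110 + 5 = 1717.5795 kcal/day.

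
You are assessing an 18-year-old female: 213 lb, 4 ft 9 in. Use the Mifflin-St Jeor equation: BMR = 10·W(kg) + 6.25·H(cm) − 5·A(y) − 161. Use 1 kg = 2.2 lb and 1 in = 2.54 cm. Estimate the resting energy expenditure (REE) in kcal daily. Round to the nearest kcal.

Convert to metric: weight = 213 ÷ 2.2 = 96.8182 kg; height = (4×12 + 9) × 2.54 = 57 × 2.54 = 144.78 cm.
Mifflin-St Jeor (female): BMR = 10(96.8182) + 6.25(144.78) − 5(18) − 161 = 968.1818 + 904.875 − 90 − 161 = 1622.0568 kcal/day.

1622 kcal daily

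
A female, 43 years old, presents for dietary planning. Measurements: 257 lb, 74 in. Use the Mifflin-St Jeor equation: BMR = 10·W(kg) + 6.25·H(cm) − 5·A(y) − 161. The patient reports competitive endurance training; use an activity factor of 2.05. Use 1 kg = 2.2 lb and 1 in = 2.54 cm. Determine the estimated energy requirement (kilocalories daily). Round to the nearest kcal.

4032 kilocalories daily

Convert to metric: weight = 257 ÷ 2.2 = 116.8182 kg; height = 74 × 2.54 = 187.96 cm.
Mifflin-St Jeor (female): BMR = 10(116.8182) + 6.25(187.96) − 5(43) − 161 = 1168.1818 + 1174.75 − 215 − 161 = 1966.9318 kcal/day.
TEE = BMR × activity factor = 1966.9318 × 2.05 = 4032.2102 kcal/day.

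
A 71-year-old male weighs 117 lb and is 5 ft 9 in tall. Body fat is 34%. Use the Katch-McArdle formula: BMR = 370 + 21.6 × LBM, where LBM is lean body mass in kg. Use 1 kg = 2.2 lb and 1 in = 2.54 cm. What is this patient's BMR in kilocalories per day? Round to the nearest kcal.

Convert to metric: weight = 117 ÷ 2.2 = 53.1818 kg; height = (5×12 + 9) × 2.54 = 69 × 2.54 = 175.26 cm.
LBM = 53.1818 × (1 − 0.34) = 35.1 kg. Katch-McArdle: BMR = 370 + 21.6 × 35.1 = 1128.16 kcal/day.

1128 kilocalories per day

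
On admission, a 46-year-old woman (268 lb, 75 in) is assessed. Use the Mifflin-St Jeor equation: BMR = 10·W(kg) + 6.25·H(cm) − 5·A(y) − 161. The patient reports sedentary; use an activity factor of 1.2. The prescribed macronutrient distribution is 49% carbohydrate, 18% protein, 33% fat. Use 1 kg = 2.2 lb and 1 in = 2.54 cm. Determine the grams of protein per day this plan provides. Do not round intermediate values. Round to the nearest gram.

Convert to metric: weight = 268 ÷ 2.2 = 121.8182 kg; height = 75 × 2.54 = 190.5 cm.
Mifflin-St Jeor (female): BMR = 10(121.8182) + 6.25(190.5) − 5(46) − 161 = 1218.1818 + 1190.625 − 230 − 161 = 2017.8068 kcal/day.
TEE = 2017.8068 × 1.2 = 2421.3682 kcal/day.
Protein energy = 18% × 2421.3682 = 435.8463 kcal.
Protein = 435.8463 ÷ 4 kcal/g = 108.9616 g.

109 g/day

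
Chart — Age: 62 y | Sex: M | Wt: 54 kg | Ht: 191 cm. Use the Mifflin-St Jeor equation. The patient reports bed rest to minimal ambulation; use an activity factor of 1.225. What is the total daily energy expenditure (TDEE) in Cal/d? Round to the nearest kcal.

1750 Cal/d

Mifflin-St Jeor (male): BMR = 10(54) + 6.25(191) − 5(62) + 5 = 540 + 1193.75 − 310 + 5 = 1428.75 kcal/day.
TEE = BMR × activity factor = 1428.75 × 1.225 = 1750.2188 kcal/day.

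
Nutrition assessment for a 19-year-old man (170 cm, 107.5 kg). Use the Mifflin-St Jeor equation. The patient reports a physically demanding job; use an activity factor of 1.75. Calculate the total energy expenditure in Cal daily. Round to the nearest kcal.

Mifflin-St Jeor (male): BMR = 10(107.5) + 6.25(170) − 5(19) + 5 = 1075 + 1062.5 − 95 + 5 = 2047.5 kcal/day.
TEE = BMR × activity factor = 2047.5 × 1.75 = 3583.125 kcal/day.

3583 Cal daily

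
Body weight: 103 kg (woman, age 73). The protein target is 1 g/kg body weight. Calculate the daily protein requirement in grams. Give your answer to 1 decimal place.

103.0 g/day

Protein = 1 g/kg × 103 kg = 103 g/day.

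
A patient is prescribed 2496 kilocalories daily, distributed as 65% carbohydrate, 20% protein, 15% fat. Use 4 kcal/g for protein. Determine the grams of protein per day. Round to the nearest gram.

125 g/day

Protein energy = 20% × 2496 = 499.2 kcal.
At 4 kcal/g: 499.2 ÷ 4 = 124.8 g.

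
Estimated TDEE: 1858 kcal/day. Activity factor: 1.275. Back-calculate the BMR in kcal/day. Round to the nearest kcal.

1457 kcal/day

BMR = TEE ÷ activity factor = 1858 ÷ 1.275 = 1457.2549 kcal/day.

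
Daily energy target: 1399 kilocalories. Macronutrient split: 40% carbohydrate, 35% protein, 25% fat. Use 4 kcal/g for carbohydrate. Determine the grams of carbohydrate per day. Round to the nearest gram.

Carbohydrate energy = 40% × 1399 = 559.6 kcal.
At 4 kcal/g: 559.6 ÷ 4 = 139.9 g.

140 g/day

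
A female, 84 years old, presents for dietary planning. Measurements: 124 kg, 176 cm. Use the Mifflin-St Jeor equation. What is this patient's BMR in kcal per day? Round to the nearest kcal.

1759 kcal per day

Mifflin-St Jeor (female): BMR = 10(124) + 6.25(176) − 5(84) − 161 = 1240 + 1100 − 420 − 161 = 1759 kcal/day.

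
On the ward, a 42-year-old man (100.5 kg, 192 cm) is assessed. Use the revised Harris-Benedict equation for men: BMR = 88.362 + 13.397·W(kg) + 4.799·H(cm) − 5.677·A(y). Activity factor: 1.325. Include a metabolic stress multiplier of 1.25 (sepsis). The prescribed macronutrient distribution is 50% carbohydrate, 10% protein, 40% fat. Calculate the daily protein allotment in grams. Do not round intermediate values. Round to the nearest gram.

88 g/day

Harris-Benedict: BMR = 88.362 + 13.397(100.5) + 4.799(192) − 5.677(42) = 2117.7345 kcal/day.
TEE = 2117.7345 × 1.325 = 2805.9982 kcal/day.
With stress factor 1.25: 2805.9982 × 1.25 = 3507.4978 kcal/day.
Protein energy = 10% × 3507.4978 = 350.7498 kcal.
Protein = 350.7498 ÷ 4 kcal/g = 87.6874 g.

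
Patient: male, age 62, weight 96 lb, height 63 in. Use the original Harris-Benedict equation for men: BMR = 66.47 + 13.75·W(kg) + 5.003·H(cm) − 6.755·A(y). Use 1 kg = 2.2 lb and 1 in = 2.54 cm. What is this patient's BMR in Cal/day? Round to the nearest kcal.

1048 Cal/day

Convert to metric: weight = 96 ÷ 2.2 = 43.6364 kg; height = 63 × 2.54 = 160.02 cm.
Harris-Benedict: BMR = 66.47 + 13.75(43.6364) + 5.003(160.02) − 6.755(62) = 1048.2401 kcal/day.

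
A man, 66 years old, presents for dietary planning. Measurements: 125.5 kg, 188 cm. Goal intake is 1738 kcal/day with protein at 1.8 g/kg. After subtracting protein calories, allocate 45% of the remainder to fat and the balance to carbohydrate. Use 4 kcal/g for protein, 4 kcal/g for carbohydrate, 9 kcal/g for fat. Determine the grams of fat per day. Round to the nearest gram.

Protein = 1.8 × 125.5 = 225.9 g → 225.9 × 4 = 903.6 kcal.
Non-protein calories = 1738 − 903.6 = 834.4 kcal.
Fat: 45% × 834.4 = 375.48 kcal; carbohydrate: 458.92 kcal.
Fat: 375.48 kcal ÷ 9 kcal/g = 41.72 g.

42 g/day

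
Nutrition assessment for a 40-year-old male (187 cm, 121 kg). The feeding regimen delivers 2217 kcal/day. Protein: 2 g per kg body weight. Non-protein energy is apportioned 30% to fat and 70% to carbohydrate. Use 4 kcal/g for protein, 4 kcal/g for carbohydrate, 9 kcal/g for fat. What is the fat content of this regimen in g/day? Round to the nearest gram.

Protein = 2 × 121 = 242 g → 242 × 4 = 968 kcal.
Non-protein calories = 2217 − 968 = 1249 kcal.
Fat: 30% × 1249 = 374.7 kcal; carbohydrate: 874.3 kcal.
Fat: 374.7 kcal ÷ 9 kcal/g = 41.6333 g.

42 g/day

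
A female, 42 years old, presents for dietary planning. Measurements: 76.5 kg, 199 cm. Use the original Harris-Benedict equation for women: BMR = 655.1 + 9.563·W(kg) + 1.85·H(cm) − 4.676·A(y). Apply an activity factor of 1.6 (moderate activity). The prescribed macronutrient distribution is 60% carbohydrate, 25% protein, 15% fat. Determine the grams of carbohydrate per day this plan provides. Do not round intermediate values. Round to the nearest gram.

Harris-Benedict: BMR = 655.1 + 9.563(76.5) + 1.85(199) − 4.676(42) = 1558.4275 kcal/day.
TEE = 1558.4275 × 1.6 = 2493.484 kcal/day.
Carbohydrate energy = 60% × 2493.484 = 1496.0904 kcal.
Carbohydrate = 1496.0904 ÷ 4 kcal/g = 374.0226 g.

374 g/day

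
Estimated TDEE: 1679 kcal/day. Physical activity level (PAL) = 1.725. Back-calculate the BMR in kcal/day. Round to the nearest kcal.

BMR = TEE ÷ activity factor = 1679 ÷ 1.725 = 973.3333 kcal/day.

973 kcal/day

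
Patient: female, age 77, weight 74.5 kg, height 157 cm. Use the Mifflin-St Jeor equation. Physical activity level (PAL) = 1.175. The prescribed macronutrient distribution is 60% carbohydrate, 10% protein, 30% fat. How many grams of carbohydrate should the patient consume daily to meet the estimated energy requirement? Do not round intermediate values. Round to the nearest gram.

208 g/day

Mifflin-St Jeor (female): BMR = 10(74.5) + 6.25(157) − 5(77) − 161 = 745 + 981.25 − 385 − 161 = 1180.25 kcal/day.
TEE = 1180.25 × 1.175 = 1386.7938 kcal/day.
Carbohydrate energy = 60% × 1386.7938 = 832.0763 kcal.
Carbohydrate = 832.0763 ÷ 4 kcal/g = 208.0191 g.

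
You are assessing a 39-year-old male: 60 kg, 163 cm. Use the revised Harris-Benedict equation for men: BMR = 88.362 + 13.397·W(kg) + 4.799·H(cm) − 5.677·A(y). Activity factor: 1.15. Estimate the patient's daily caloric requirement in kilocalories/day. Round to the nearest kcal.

Harris-Benedict: BMR = 88.362 + 13.397(60) + 4.799(163) − 5.677(39) = 1453.016 kcal/day.
TEE = BMR × activity factor = 1453.016 × 1.15 = 1670.9684 kcal/day.

1671 kilocalories/day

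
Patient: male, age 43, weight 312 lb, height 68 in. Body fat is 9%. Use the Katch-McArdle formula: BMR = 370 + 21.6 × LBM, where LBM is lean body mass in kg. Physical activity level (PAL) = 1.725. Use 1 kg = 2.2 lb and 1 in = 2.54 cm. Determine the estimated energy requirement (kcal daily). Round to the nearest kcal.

Convert to metric: weight = 312 ÷ 2.2 = 141.8182 kg; height = 68 × 2.54 = 172.72 cm.
LBM = 141.8182 × (1 − 0.09) = 129.0545 kg. Katch-McArdle: BMR = 370 + 21.6 × 129.0545 = 3157.5782 kcal/day.
TEE = BMR × activity factor = 3157.5782 × 1.725 = 5446.8224 kcal/day.

5447 kcal daily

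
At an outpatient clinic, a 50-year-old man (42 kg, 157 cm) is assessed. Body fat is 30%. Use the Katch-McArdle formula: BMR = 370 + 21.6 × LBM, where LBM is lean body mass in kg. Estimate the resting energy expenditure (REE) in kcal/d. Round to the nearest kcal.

LBM = 42 × (1 − 0.3) = 29.4 kg. Katch-McArdle: BMR = 370 + 21.6 × 29.4 = 1005.04 kcal/day.

1005 kcal/d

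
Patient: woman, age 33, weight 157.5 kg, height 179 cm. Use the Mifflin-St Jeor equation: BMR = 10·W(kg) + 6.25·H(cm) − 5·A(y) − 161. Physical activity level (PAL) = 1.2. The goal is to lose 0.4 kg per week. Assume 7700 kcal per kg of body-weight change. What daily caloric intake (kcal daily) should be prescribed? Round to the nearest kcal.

2401 kcal daily

Mifflin-St Jeor (female): BMR = 10(157.5) + 6.25(179) − 5(33) − 161 = 1575 + 1118.75 − 165 − 161 = 2367.75 kcal/day.
TEE = 2367.75 × 1.2 = 2841.3 kcal/day.
Required daily deficit = 0.4 × 7700 ÷ 7 = 440 kcal/day.
Target intake = 2841.3 − 440 = 2401.3 kcal/day.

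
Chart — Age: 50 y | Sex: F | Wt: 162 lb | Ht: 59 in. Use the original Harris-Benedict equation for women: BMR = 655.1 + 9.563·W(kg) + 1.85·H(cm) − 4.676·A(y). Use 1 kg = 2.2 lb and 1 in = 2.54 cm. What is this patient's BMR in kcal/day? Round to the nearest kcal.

Convert to metric: weight = 162 ÷ 2.2 = 73.6364 kg; height = 59 × 2.54 = 149.86 cm.
Harris-Benedict: BMR = 655.1 + 9.563(73.6364) + 1.85(149.86) − 4.676(50) = 1402.7255 kcal/day.

1403 kcal/day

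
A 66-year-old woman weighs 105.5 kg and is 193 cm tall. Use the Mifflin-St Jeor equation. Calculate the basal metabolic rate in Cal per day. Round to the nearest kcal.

Mifflin-St Jeor (female): BMR = 10(105.5) + 6.25(193) − 5(66) − 161 = 1055 + 1206.25 − 330 − 161 = 1770.25 kcal/day.

1770 Cal per day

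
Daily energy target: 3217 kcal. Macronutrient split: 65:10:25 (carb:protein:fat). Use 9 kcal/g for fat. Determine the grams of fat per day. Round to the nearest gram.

Fat energy = 25% × 3217 = 804.25 kcal.
At 9 kcal/g: 804.25 ÷ 9 = 89.3611 g.

89 g/day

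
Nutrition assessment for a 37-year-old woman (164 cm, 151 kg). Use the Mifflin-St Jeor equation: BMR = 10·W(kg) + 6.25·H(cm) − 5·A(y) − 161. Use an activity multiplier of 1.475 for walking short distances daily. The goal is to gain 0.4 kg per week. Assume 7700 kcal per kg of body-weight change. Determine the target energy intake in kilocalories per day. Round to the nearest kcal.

3669 kilocalories per day

Mifflin-St Jeor (female): BMR = 10(151) + 6.25(164) − 5(37) − 161 = 1510 + 1025 − 185 − 161 = 2189 kcal/day.
TEE = 2189 × 1.475 = 3228.775 kcal/day.
Required daily surplus = 0.4 × 7700 ÷ 7 = 440 kcal/day.
Target intake = 3228.775 + 440 = 3668.775 kcal/day.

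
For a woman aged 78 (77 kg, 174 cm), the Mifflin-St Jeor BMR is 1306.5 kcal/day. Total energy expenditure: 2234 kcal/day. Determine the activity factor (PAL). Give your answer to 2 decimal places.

1.71

Activity factor = TEE ÷ BMR = 2234 ÷ 1306.5 = 1.71.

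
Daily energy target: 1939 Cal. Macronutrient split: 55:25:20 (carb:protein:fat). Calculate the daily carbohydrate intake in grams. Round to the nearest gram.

Carbohydrate energy = 55% × 1939 = 1066.45 kcal.
At 4 kcal/g: 1066.45 ÷ 4 = 266.6125 g.

267 g/day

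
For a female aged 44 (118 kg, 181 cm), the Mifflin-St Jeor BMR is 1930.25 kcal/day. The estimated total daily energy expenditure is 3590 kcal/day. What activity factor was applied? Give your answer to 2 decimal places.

Activity factor = TEE ÷ BMR = 3590 ÷ 1930.25 = 1.86.

1.86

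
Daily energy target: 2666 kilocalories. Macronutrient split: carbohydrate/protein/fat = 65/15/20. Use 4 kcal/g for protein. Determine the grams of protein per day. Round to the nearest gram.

100 g/day

Protein energy = 15% × 2666 = 399.9 kcal.
At 4 kcal/g: 399.9 ÷ 4 = 99.975 g.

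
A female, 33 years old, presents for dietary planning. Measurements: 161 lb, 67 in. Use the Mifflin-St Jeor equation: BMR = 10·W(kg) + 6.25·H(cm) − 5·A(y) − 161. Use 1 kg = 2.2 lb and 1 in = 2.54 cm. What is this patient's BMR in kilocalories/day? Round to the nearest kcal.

1469 kilocalories/day

Convert to metric: weight = 161 ÷ 2.2 = 73.1818 kg; height = 67 × 2.54 = 170.18 cm.
Mifflin-St Jeor (female): BMR = 10(73.1818) + 6.25(170.18) − 5(33) − 161 = 731.8182 + 1063.625 − 165 − 161 = 1469.4432 kcal/day.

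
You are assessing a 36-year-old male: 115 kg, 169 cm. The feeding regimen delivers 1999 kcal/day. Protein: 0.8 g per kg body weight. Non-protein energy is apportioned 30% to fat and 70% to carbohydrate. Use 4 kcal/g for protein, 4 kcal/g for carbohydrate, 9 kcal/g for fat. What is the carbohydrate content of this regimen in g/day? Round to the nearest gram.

285 g/day

Protein = 0.8 × 115 = 92 g → 92 × 4 = 368 kcal.
Non-protein calories = 1999 − 368 = 1631 kcal.
Fat: 30% × 1631 = 489.3 kcal; carbohydrate: 1141.7 kcal.
Carbohydrate: 1141.7 kcal ÷ 4 kcal/g = 285.425 g.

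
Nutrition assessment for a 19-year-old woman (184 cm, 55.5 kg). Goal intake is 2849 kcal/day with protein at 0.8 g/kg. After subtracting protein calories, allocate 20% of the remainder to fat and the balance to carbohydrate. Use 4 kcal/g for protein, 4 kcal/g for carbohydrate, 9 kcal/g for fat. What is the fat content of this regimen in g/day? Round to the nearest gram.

Protein = 0.8 × 55.5 = 44.4 g → 44.4 × 4 = 177.6 kcal.
Non-protein calories = 2849 − 177.6 = 2671.4 kcal.
Fat: 20% × 2671.4 = 534.28 kcal; carbohydrate: 2137.12 kcal.
Fat: 534.28 kcal ÷ 9 kcal/g = 59.3644 g.

59 g/day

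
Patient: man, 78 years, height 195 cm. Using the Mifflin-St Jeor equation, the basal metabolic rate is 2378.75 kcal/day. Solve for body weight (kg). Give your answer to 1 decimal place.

2378.75 = 10·W + 6.25(195) − 5(78) + 5
10·W = 2378.75 − 833.75 = 1545, so W = 154.5 kg.

154.5 kg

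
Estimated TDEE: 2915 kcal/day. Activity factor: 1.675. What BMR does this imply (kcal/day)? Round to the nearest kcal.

BMR = TEE ÷ activity factor = 2915 ÷ 1.675 = 1740.2985 kcal/day.

1740 kcal/day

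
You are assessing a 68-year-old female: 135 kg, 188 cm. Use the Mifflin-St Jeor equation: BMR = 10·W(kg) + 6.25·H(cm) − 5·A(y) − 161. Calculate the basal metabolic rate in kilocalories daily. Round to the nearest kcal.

Mifflin-St Jeor (female): BMR = 10(135) + 6.25(188) − 5(68) − 161 = 1350 + 1175 − 340 − 161 = 2024 kcal/day.

2024 kilocalories daily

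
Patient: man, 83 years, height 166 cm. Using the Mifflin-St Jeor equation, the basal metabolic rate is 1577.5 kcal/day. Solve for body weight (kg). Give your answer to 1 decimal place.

1577.5 = 10·W + 6.25(166) − 5(83) + 5
10·W = 1577.5 − 627.5 = 950, so W = 95 kg.

95.0 kg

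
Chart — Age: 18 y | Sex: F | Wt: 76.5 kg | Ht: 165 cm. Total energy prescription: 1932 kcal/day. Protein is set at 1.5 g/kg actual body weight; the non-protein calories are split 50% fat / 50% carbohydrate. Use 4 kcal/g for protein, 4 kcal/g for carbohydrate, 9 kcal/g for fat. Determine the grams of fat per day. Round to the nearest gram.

Protein = 1.5 × 76.5 = 114.75 g → 114.75 × 4 = 459 kcal.
Non-protein calories = 1932 − 459 = 1473 kcal.
Fat: 50% × 1473 = 736.5 kcal; carbohydrate: 736.5 kcal.
Fat: 736.5 kcal ÷ 9 kcal/g = 81.8333 g.

82 g/day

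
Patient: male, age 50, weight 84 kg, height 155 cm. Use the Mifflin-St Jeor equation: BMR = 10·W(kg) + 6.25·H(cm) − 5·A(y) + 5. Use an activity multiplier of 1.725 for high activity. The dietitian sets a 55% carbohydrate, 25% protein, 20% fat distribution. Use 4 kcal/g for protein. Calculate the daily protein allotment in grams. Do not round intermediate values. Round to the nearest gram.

169 g/day

Mifflin-St Jeor (male): BMR = 10(84) + 6.25(155) − 5(50) + 5 = 840 + 968.75 − 250 + 5 = 1563.75 kcal/day.
TEE = 1563.75 × 1.725 = 2697.4688 kcal/day.
Protein energy = 25% × 2697.4688 = 674.3672 kcal.
Protein = 674.3672 ÷ 4 kcal/g = 168.5918 g.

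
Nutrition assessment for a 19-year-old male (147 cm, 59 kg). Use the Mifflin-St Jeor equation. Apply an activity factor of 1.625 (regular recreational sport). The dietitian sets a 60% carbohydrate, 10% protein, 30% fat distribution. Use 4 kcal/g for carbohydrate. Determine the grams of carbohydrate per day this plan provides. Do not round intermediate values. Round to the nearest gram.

346 g/day

Mifflin-St Jeor (male): BMR = 10(59) + 6.25(147) − 5(19) + 5 = 590 + 918.75 − 95 + 5 = 1418.75 kcal/day.
TEE = 1418.75 × 1.625 = 2305.4688 kcal/day.
Carbohydrate energy = 60% × 2305.4688 = 1383.2813 kcal.
Carbohydrate = 1383.2813 ÷ 4 kcal/g = 345.8203 g.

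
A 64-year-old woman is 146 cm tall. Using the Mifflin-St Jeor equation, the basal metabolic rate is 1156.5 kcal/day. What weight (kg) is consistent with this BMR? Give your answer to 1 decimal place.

72.5 kg

1156.5 = 10·W + 6.25(146) − 5(64) − 161
10·W = 1156.5 − 431.5 = 725, so W = 72.5 kg.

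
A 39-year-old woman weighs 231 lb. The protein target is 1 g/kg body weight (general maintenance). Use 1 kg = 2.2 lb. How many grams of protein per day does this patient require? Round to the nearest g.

105 g/day

Weight in kg = 231 ÷ 2.2 = 105 kg.
Protein = 1 g/kg × 105 kg = 105 g/day.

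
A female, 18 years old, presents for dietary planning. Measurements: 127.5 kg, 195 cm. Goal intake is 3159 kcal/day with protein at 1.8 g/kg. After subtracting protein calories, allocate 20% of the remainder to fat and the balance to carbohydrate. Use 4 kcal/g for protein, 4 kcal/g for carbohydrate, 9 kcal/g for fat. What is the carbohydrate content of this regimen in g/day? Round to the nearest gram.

Protein = 1.8 × 127.5 = 229.5 g → 229.5 × 4 = 918 kcal.
Non-protein calories = 3159 − 918 = 2241 kcal.
Fat: 20% × 2241 = 448.2 kcal; carbohydrate: 1792.8 kcal.
Carbohydrate: 1792.8 kcal ÷ 4 kcal/g = 448.2 g.

448 g/day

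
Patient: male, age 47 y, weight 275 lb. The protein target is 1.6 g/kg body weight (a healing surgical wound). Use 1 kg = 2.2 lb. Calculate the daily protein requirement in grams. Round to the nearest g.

200 g/day

Weight in kg = 275 ÷ 2.2 = 125 kg.
Protein = 1.6 g/kg × 125 kg = 200 g/day.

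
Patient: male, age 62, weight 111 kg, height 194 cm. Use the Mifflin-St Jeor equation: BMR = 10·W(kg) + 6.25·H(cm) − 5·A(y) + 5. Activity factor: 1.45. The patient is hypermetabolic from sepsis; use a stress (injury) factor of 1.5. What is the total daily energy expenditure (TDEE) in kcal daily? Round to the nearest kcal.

4388 kcal daily

Mifflin-St Jeor (male): BMR = 10(111) + 6.25(194) − 5(62) + 5 = 1110 + 1212.5 − 310 + 5 = 2017.5 kcal/day.
TEE = BMR × activity factor = 2017.5 × 1.45 = 2925.375 kcal/day.
Apply stress factor: 2925.375 × 1.5 = 4388.0625 kcal/day.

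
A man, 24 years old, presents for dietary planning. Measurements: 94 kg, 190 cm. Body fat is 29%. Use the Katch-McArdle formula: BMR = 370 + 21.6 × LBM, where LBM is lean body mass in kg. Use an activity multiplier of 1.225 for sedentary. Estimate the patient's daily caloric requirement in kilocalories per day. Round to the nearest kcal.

2219 kilocalories per day

LBM = 94 × (1 − 0.29) = 66.74 kg. Katch-McArdle: BMR = 370 + 21.6 × 66.74 = 1811.584 kcal/day.
TEE = BMR × activity factor = 1811.584 × 1.225 = 2219.1904 kcal/day.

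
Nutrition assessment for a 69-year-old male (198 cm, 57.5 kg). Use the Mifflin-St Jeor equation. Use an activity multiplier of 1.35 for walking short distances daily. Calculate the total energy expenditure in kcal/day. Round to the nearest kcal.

1988 kcal/day

Mifflin-St Jeor (male): BMR = 10(57.5) + 6.25(198) − 5(69) + 5 = 575 + 1237.5 − 345 + 5 = 1472.5 kcal/day.
TEE = BMR × activity factor = 1472.5 × 1.35 = 1987.875 kcal/day.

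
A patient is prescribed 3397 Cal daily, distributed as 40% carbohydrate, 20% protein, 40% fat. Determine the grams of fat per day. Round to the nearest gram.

151 g/day

Fat energy = 40% × 3397 = 1358.8 kcal.
At 9 kcal/g: 1358.8 ÷ 9 = 150.9778 g.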